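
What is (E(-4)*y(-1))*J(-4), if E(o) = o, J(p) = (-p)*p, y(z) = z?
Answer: -64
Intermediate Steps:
J(p) = -p²
(E(-4)*y(-1))*J(-4) = (-4*(-1))*(-1*(-4)²) = 4*(-1*16) = 4*(-16) = -64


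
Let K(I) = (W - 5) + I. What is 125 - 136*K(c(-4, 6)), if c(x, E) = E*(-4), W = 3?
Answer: 3661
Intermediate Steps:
c(x, E) = -4*E
K(I) = -2 + I (K(I) = (3 - 5) + I = -2 + I)
125 - 136*K(c(-4, 6)) = 125 - 136*(-2 - 4*6) = 125 - 136*(-2 - 24) = 125 - 136*(-26) = 125 + 3536 = 3661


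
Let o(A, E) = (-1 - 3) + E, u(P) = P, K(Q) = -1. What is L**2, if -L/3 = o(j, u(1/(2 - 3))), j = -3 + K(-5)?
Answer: 225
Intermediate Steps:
j = -4 (j = -3 - 1 = -4)
o(A, E) = -4 + E
L = 15 (L = -3*(-4 + 1/(2 - 3)) = -3*(-4 + 1/(-1)) = -3*(-4 - 1) = -3*(-5) = 15)
L**2 = 15**2 = 225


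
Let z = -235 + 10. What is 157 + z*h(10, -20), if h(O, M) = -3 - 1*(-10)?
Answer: -1418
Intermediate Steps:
h(O, M) = 7 (h(O, M) = -3 + 10 = 7)
z = -225
157 + z*h(10, -20) = 157 - 225*7 = 157 - 1575 = -1418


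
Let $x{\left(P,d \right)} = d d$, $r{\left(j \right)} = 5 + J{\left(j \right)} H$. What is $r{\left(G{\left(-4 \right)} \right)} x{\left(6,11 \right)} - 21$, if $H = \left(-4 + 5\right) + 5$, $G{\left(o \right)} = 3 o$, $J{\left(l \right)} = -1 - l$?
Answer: $8570$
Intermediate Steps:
$H = 6$ ($H = 1 + 5 = 6$)
$r{\left(j \right)} = -1 - 6 j$ ($r{\left(j \right)} = 5 + \left(-1 - j\right) 6 = 5 - \left(6 + 6 j\right) = -1 - 6 j$)
$x{\left(P,d \right)} = d^{2}$
$r{\left(G{\left(-4 \right)} \right)} x{\left(6,11 \right)} - 21 = \left(-1 - 6 \cdot 3 \left(-4\right)\right) 11^{2} - 21 = \left(-1 - -72\right) 121 - 21 = \left(-1 + 72\right) 121 - 21 = 71 \cdot 121 - 21 = 8591 - 21 = 8570$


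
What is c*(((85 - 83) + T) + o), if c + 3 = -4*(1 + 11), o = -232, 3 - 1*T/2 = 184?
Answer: 30192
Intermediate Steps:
T = -362 (T = 6 - 2*184 = 6 - 368 = -362)
c = -51 (c = -3 - 4*(1 + 11) = -3 - 4*12 = -3 - 48 = -51)
c*(((85 - 83) + T) + o) = -51*(((85 - 83) - 362) - 232) = -51*((2 - 362) - 232) = -51*(-360 - 232) = -51*(-592) = 30192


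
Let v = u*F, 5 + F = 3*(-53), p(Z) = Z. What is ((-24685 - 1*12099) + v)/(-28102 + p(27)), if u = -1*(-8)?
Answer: 38096/28075 ≈ 1.3569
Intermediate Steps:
u = 8
F = -164 (F = -5 + 3*(-53) = -5 - 159 = -164)
v = -1312 (v = 8*(-164) = -1312)
((-24685 - 1*12099) + v)/(-28102 + p(27)) = ((-24685 - 1*12099) - 1312)/(-28102 + 27) = ((-24685 - 12099) - 1312)/(-28075) = (-36784 - 1312)*(-1/28075) = -38096*(-1/28075) = 38096/28075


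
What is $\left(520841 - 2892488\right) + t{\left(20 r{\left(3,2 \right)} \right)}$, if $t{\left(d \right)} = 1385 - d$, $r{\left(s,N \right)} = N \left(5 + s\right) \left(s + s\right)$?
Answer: $-2372182$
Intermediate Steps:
$r{\left(s,N \right)} = 2 N s \left(5 + s\right)$ ($r{\left(s,N \right)} = N \left(5 + s\right) 2 s = 2 N s \left(5 + s\right)$)
$\left(520841 - 2892488\right) + t{\left(20 r{\left(3,2 \right)} \right)} = \left(520841 - 2892488\right) + \left(1385 - 20 \cdot 2 \cdot 2 \cdot 3 \left(5 + 3\right)\right) = -2371647 + \left(1385 - 20 \cdot 2 \cdot 2 \cdot 3 \cdot 8\right) = -2371647 + \left(1385 - 20 \cdot 96\right) = -2371647 + \left(1385 - 1920\right) = -2371647 - 535 = -2372182$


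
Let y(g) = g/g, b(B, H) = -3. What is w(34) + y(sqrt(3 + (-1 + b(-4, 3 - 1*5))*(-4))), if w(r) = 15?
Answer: 16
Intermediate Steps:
y(g) = 1
w(34) + y(sqrt(3 + (-1 + b(-4, 3 - 1*5))*(-4))) = 15 + 1 = 16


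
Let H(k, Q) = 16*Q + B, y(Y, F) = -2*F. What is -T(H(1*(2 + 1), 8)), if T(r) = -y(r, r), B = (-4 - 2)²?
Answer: -328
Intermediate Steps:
B = 36 (B = (-6)² = 36)
H(k, Q) = 36 + 16*Q (H(k, Q) = 16*Q + 36 = 36 + 16*Q)
T(r) = 2*r (T(r) = -(-2)*r = 2*r)
-T(H(1*(2 + 1), 8)) = -2*(36 + 16*8) = -2*(36 + 128) = -2*164 = -1*328 = -328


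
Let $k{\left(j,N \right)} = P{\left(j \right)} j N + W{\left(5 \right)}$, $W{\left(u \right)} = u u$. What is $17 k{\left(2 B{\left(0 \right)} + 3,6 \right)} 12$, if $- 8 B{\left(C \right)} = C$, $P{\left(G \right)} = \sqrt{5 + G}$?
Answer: $5100 + 7344 \sqrt{2} \approx 15486.0$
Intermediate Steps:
$W{\left(u \right)} = u^{2}$
$B{\left(C \right)} = - \frac{C}{8}$
$k{\left(j,N \right)} = 25 + N j \sqrt{5 + j}$ ($k{\left(j,N \right)} = \sqrt{5 + j} j N + 5^{2} = j \sqrt{5 + j} N + 25 = N j \sqrt{5 + j} + 25 = 25 + N j \sqrt{5 + j}$)
$17 k{\left(2 B{\left(0 \right)} + 3,6 \right)} 12 = 17 \left(25 + 6 \left(2 \left(\left(- \frac{1}{8}\right) 0\right) + 3\right) \sqrt{5 + \left(2 \left(\left(- \frac{1}{8}\right) 0\right) + 3\right)}\right) 12 = 17 \left(25 + 6 \left(2 \cdot 0 + 3\right) \sqrt{5 + \left(2 \cdot 0 + 3\right)}\right) 12 = 17 \left(25 + 6 \left(0 + 3\right) \sqrt{5 + \left(0 + 3\right)}\right) 12 = 17 \left(25 + 6 \cdot 3 \sqrt{5 + 3}\right) 12 = 17 \left(25 + 6 \cdot 3 \sqrt{8}\right) 12 = 17 \left(25 + 6 \cdot 3 \cdot 2 \sqrt{2}\right) 12 = 17 \left(25 + 36 \sqrt{2}\right) 12 = \left(425 + 612 \sqrt{2}\right) 12 = 5100 + 7344 \sqrt{2}$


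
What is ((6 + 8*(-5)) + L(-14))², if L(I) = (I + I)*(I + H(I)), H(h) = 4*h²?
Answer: 466300836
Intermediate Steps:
L(I) = 2*I*(I + 4*I²) (L(I) = (I + I)*(I + 4*I²) = (2*I)*(I + 4*I²) = 2*I*(I + 4*I²))
((6 + 8*(-5)) + L(-14))² = ((6 + 8*(-5)) + (-14)²*(2 + 8*(-14)))² = ((6 - 40) + 196*(2 - 112))² = (-34 + 196*(-110))² = (-34 - 21560)² = (-21594)² = 466300836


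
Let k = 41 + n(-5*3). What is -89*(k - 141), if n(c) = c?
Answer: 10235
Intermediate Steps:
k = 26 (k = 41 - 5*3 = 41 - 15 = 26)
-89*(k - 141) = -89*(26 - 141) = -89*(-115) = 10235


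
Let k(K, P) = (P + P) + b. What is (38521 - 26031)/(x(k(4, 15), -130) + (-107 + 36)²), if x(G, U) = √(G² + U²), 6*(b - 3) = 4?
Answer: 283329405/114271414 - 18735*√162301/114271414 ≈ 2.4134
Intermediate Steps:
b = 11/3 (b = 3 + (⅙)*4 = 3 + ⅔ = 11/3 ≈ 3.6667)
k(K, P) = 11/3 + 2*P (k(K, P) = (P + P) + 11/3 = 2*P + 11/3 = 11/3 + 2*P)
(38521 - 26031)/(x(k(4, 15), -130) + (-107 + 36)²) = (38521 - 26031)/(√((11/3 + 2*15)² + (-130)²) + (-107 + 36)²) = 12490/(√((11/3 + 30)² + 16900) + (-71)²) = 12490/(√((101/3)² + 16900) + 5041) = 12490/(√(10201/9 + 16900) + 5041) = 12490/(√(162301/9) + 5041) = 12490/(√162301/3 + 5041) = 12490/(5041 + √162301/3)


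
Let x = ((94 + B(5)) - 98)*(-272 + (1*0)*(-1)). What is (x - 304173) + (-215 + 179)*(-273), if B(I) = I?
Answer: -294617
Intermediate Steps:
x = -272 (x = ((94 + 5) - 98)*(-272 + (1*0)*(-1)) = (99 - 98)*(-272 + 0*(-1)) = 1*(-272 + 0) = 1*(-272) = -272)
(x - 304173) + (-215 + 179)*(-273) = (-272 - 304173) + (-215 + 179)*(-273) = -304445 - 36*(-273) = -304445 + 9828 = -294617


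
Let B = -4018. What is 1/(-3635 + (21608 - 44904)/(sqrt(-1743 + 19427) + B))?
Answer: -3657920817/13275310582691 - 2912*sqrt(4421)/13275310582691 ≈ -0.00027556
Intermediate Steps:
1/(-3635 + (21608 - 44904)/(sqrt(-1743 + 19427) + B)) = 1/(-3635 + (21608 - 44904)/(sqrt(-1743 + 19427) - 4018)) = 1/(-3635 - 23296/(sqrt(17684) - 4018)) = 1/(-3635 - 23296/(2*sqrt(4421) - 4018)) = 1/(-3635 - 23296/(-4018 + 2*sqrt(4421)))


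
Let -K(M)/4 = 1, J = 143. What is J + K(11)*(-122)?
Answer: 631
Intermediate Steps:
K(M) = -4 (K(M) = -4*1 = -4)
J + K(11)*(-122) = 143 - 4*(-122) = 143 + 488 = 631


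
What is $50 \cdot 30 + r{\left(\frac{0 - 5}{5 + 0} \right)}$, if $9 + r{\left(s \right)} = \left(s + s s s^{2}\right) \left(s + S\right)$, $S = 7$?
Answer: $1491$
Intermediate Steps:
$r{\left(s \right)} = -9 + \left(7 + s\right) \left(s + s^{4}\right)$ ($r{\left(s \right)} = -9 + \left(s + s s s^{2}\right) \left(s + 7\right) = -9 + \left(s + s^{2} s^{2}\right) \left(7 + s\right) = -9 + \left(s + s^{4}\right) \left(7 + s\right) = -9 + \left(7 + s\right) \left(s + s^{4}\right)$)
$50 \cdot 30 + r{\left(\frac{0 - 5}{5 + 0} \right)} = 50 \cdot 30 + \left(-9 + \left(\frac{0 - 5}{5 + 0}\right)^{2} + \left(\frac{0 - 5}{5 + 0}\right)^{5} + 7 \frac{0 - 5}{5 + 0} + 7 \left(\frac{0 - 5}{5 + 0}\right)^{4}\right) = 1500 + \left(-9 + \left(- \frac{5}{5}\right)^{2} + \left(- \frac{5}{5}\right)^{5} + 7 \left(- \frac{5}{5}\right) + 7 \left(- \frac{5}{5}\right)^{4}\right) = 1500 + \left(-9 + \left(\left(-5\right) \frac{1}{5}\right)^{2} + \left(\left(-5\right) \frac{1}{5}\right)^{5} + 7 \left(\left(-5\right) \frac{1}{5}\right) + 7 \left(\left(-5\right) \frac{1}{5}\right)^{4}\right) = 1500 + \left(-9 + \left(-1\right)^{2} + \left(-1\right)^{5} + 7 \left(-1\right) + 7 \left(-1\right)^{4}\right) = 1500 - 9 = 1491$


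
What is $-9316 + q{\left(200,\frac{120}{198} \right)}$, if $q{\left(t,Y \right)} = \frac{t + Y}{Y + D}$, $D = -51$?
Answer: $- \frac{15499128}{1663} \approx -9320.0$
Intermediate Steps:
$q{\left(t,Y \right)} = \frac{Y + t}{-51 + Y}$ ($q{\left(t,Y \right)} = \frac{t + Y}{Y - 51} = \frac{Y + t}{-51 + Y}$)
$-9316 + q{\left(200,\frac{120}{198} \right)} = -9316 + \frac{\frac{120}{198} + 200}{-51 + \frac{120}{198}} = -9316 + \frac{120 \cdot \frac{1}{198} + 200}{-51 + 120 \cdot \frac{1}{198}} = -9316 + \frac{\frac{20}{33} + 200}{-51 + \frac{20}{33}} = -9316 + \frac{1}{- \frac{1663}{33}} \cdot \frac{6620}{33} = -9316 - \frac{6620}{1663} = - \frac{15499128}{1663}$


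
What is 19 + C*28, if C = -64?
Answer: -1773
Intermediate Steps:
19 + C*28 = 19 - 64*28 = 19 - 1792 = -1773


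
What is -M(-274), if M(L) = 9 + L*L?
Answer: -75085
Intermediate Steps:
M(L) = 9 + L²
-M(-274) = -(9 + (-274)²) = -(9 + 75076) = -1*75085 = -75085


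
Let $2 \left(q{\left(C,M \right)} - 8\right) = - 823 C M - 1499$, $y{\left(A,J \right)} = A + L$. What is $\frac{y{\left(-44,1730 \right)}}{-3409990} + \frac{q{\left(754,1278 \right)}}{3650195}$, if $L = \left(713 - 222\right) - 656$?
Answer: $- \frac{27043052258669}{248942568961} \approx -108.63$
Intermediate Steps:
$L = -165$ ($L = \left(713 - 222\right) - 656 = 491 - 656 = -165$)
$y{\left(A,J \right)} = -165 + A$ ($y{\left(A,J \right)} = A - 165 = -165 + A$)
$q{\left(C,M \right)} = - \frac{1483}{2} - \frac{823 C M}{2}$ ($q{\left(C,M \right)} = 8 + \frac{- 823 C M - 1499}{2} = 8 + \frac{-1499 - 823 C M}{2} = 8 - \left(\frac{1499}{2} + \frac{823 C M}{2}\right) = - \frac{1483}{2} - \frac{823 C M}{2}$)
$\frac{y{\left(-44,1730 \right)}}{-3409990} + \frac{q{\left(754,1278 \right)}}{3650195} = \frac{-165 - 44}{-3409990} + \frac{- \frac{1483}{2} - 310271 \cdot 1278}{3650195} = \left(-209\right) \left(- \frac{1}{3409990}\right) + \left(- \frac{1483}{2} - 396526338\right) \frac{1}{3650195} = \frac{209}{3409990} - \frac{793054159}{7300390} = - \frac{27043052258669}{248942568961}$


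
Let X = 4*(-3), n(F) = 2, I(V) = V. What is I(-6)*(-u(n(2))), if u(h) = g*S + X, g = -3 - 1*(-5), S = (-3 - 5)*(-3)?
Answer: 216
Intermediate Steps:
X = -12
S = 24 (S = -8*(-3) = 24)
g = 2 (g = -3 + 5 = 2)
u(h) = 36 (u(h) = 2*24 - 12 = 48 - 12 = 36)
I(-6)*(-u(n(2))) = -(-6)*36 = -6*(-36) = 216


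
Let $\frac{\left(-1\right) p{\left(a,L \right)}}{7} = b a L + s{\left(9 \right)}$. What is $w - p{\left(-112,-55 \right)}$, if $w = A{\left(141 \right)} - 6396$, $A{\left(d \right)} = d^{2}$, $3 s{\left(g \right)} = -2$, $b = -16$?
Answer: $- \frac{2029319}{3} \approx -6.7644 \cdot 10^{5}$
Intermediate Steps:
$s{\left(g \right)} = - \frac{2}{3}$ ($s{\left(g \right)} = \frac{1}{3} \left(-2\right) = - \frac{2}{3}$)
$p{\left(a,L \right)} = \frac{14}{3} + 112 L a$ ($p{\left(a,L \right)} = - 7 \left(- 16 a L - \frac{2}{3}\right) = - 7 \left(- 16 L a - \frac{2}{3}\right) = - 7 \left(- \frac{2}{3} - 16 L a\right) = \frac{14}{3} + 112 L a$)
$w = 13485$ ($w = 141^{2} - 6396 = 19881 - 6396 = 13485$)
$w - p{\left(-112,-55 \right)} = 13485 - \left(\frac{14}{3} + 112 \left(-55\right) \left(-112\right)\right) = 13485 - \left(\frac{14}{3} + 689920\right) = 13485 - \frac{2069774}{3} = - \frac{2029319}{3}$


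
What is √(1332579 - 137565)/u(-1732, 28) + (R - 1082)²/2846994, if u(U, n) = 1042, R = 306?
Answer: 301088/1423497 + √1195014/1042 ≈ 1.2606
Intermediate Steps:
√(1332579 - 137565)/u(-1732, 28) + (R - 1082)²/2846994 = √(1332579 - 137565)/1042 + (306 - 1082)²/2846994 = √1195014*(1/1042) + (-776)²*(1/2846994) = √1195014/1042 + 602176*(1/2846994) = √1195014/1042 + 301088/1423497 = 301088/1423497 + √1195014/1042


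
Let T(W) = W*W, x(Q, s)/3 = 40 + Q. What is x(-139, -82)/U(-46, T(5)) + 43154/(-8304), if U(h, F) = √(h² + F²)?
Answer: -21577/4152 - 297*√2741/2741 ≈ -10.870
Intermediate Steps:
x(Q, s) = 120 + 3*Q (x(Q, s) = 3*(40 + Q) = 120 + 3*Q)
T(W) = W²
U(h, F) = √(F² + h²)
x(-139, -82)/U(-46, T(5)) + 43154/(-8304) = (120 + 3*(-139))/(√((5²)² + (-46)²)) + 43154/(-8304) = (120 - 417)/(√(25² + 2116)) + 43154*(-1/8304) = -297/√(625 + 2116) - 21577/4152 = -297*√2741/2741 - 21577/4152 = -21577/4152 - 297*√2741/2741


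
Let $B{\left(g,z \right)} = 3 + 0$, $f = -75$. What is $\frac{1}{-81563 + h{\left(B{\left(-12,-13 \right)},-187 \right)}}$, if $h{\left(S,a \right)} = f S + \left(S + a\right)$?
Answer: $- \frac{1}{81972} \approx -1.2199 \cdot 10^{-5}$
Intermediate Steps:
$B{\left(g,z \right)} = 3$
$h{\left(S,a \right)} = a - 74 S$ ($h{\left(S,a \right)} = - 75 S + \left(S + a\right) = a - 74 S$)
$\frac{1}{-81563 + h{\left(B{\left(-12,-13 \right)},-187 \right)}} = \frac{1}{-81563 - 409} = \frac{1}{-81972} = - \frac{1}{81972}$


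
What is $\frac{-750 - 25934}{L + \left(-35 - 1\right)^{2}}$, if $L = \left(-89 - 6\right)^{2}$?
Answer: $- \frac{26684}{10321} \approx -2.5854$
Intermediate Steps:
$L = 9025$ ($L = \left(-95\right)^{2} = 9025$)
$\frac{-750 - 25934}{L + \left(-35 - 1\right)^{2}} = \frac{-750 - 25934}{9025 + \left(-35 - 1\right)^{2}} = - \frac{26684}{9025 + \left(-36\right)^{2}} = - \frac{26684}{9025 + 1296} = - \frac{26684}{10321}$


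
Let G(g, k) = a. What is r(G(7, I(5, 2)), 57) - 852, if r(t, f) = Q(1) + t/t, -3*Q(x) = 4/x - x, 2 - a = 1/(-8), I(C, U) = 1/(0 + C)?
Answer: -852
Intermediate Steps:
I(C, U) = 1/C
a = 17/8 (a = 2 - 1/(-8) = 2 - 1*(-⅛) = 2 + ⅛ = 17/8 ≈ 2.1250)
G(g, k) = 17/8
Q(x) = -4/(3*x) + x/3 (Q(x) = -(4/x - x)/3 = -(-x + 4/x)/3 = -4/(3*x) + x/3)
r(t, f) = 0 (r(t, f) = (⅓)*(-4 + 1²)/1 + t/t = (⅓)*1*(-4 + 1) + 1 = (⅓)*1*(-3) + 1 = -1 + 1 = 0)
r(G(7, I(5, 2)), 57) - 852 = 0 - 852 = -852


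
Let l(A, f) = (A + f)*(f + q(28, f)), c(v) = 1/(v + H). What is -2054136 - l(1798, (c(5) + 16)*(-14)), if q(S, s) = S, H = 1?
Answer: -15681799/9 ≈ -1.7424e+6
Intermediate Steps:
c(v) = 1/(1 + v) (c(v) = 1/(v + 1) = 1/(1 + v))
l(A, f) = (28 + f)*(A + f) (l(A, f) = (A + f)*(f + 28) = (A + f)*(28 + f) = (28 + f)*(A + f))
-2054136 - l(1798, (c(5) + 16)*(-14)) = -2054136 - (((1/(1 + 5) + 16)*(-14))**2 + 28*1798 + 28*((1/(1 + 5) + 16)*(-14)) + 1798*((1/(1 + 5) + 16)*(-14))) = -2054136 - (((1/6 + 16)*(-14))**2 + 50344 + 28*((1/6 + 16)*(-14)) + 1798*((1/6 + 16)*(-14))) = -2054136 - (((97/6)*(-14))**2 + 50344 + 28*((97/6)*(-14)) + 1798*((97/6)*(-14))) = -2054136 - ((-679/3)**2 + 50344 + 28*(-679/3) + 1798*(-679/3)) = -2054136 - (461041/9 + 50344 - 19012/3 - 1220842/3) = -2054136 - 1*(-2805425/9) = -2054136 + 2805425/9 = -15681799/9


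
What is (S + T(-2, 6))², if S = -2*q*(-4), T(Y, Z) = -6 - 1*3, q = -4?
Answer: 1681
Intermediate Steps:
T(Y, Z) = -9 (T(Y, Z) = -6 - 3 = -9)
S = -32 (S = -2*(-4)*(-4) = 8*(-4) = -32)
(S + T(-2, 6))² = (-32 - 9)² = (-41)² = 1681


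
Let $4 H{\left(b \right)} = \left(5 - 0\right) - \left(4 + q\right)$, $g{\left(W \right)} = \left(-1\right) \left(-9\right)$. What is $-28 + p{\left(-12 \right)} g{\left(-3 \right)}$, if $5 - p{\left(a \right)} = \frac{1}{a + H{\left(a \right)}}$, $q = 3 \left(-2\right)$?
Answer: $\frac{733}{41} \approx 17.878$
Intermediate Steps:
$g{\left(W \right)} = 9$
$q = -6$
$H{\left(b \right)} = \frac{7}{4}$ ($H{\left(b \right)} = \frac{\left(5 - 0\right) - \left(4 - 6\right)}{4} = \frac{\left(5 + 0\right) - -2}{4} = \frac{5 + 2}{4} = \frac{1}{4} \cdot 7 = \frac{7}{4}$)
$p{\left(a \right)} = 5 - \frac{1}{\frac{7}{4} + a}$ ($p{\left(a \right)} = 5 - \frac{1}{a + \frac{7}{4}} = 5 - \frac{1}{\frac{7}{4} + a}$)
$-28 + p{\left(-12 \right)} g{\left(-3 \right)} = -28 + \frac{31 + 20 \left(-12\right)}{7 + 4 \left(-12\right)} 9 = -28 + \frac{31 - 240}{7 - 48} \cdot 9 = -28 + \frac{1}{-41} \left(-209\right) 9 = -28 + \left(- \frac{1}{41}\right) \left(-209\right) 9 = -28 + \frac{209}{41} \cdot 9 = -28 + \frac{1881}{41} = \frac{733}{41}$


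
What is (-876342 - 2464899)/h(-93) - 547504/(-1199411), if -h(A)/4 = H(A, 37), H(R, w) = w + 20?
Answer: 1335882013321/91155236 ≈ 14655.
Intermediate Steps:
H(R, w) = 20 + w
h(A) = -228 (h(A) = -4*(20 + 37) = -4*57 = -228)
(-876342 - 2464899)/h(-93) - 547504/(-1199411) = (-876342 - 2464899)/(-228) - 547504/(-1199411) = -3341241*(-1/228) - 547504*(-1/1199411) = 1113747/76 + 547504/1199411 = 1335882013321/91155236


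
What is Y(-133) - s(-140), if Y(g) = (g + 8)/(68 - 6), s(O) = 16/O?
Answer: -4127/2170 ≈ -1.9018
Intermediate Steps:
Y(g) = 4/31 + g/62 (Y(g) = (8 + g)/62 = (8 + g)*(1/62) = 4/31 + g/62)
Y(-133) - s(-140) = (4/31 + (1/62)*(-133)) - 16/(-140) = (4/31 - 133/62) - 16*(-1)/140 = -125/62 - 1*(-4/35) = -125/62 + 4/35 = -4127/2170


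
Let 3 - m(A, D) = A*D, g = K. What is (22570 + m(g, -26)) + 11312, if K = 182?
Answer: 38617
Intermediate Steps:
g = 182
m(A, D) = 3 - A*D
(22570 + m(g, -26)) + 11312 = (22570 + (3 - 1*182*(-26))) + 11312 = (22570 + (3 + 4732)) + 11312 = (22570 + 4735) + 11312 = 27305 + 11312 = 38617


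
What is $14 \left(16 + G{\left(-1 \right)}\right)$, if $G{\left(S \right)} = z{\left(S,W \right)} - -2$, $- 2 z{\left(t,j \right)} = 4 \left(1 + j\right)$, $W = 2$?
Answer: $168$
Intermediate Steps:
$z{\left(t,j \right)} = -2 - 2 j$ ($z{\left(t,j \right)} = - \frac{4 \left(1 + j\right)}{2} = - \frac{4 + 4 j}{2} = -2 - 2 j$)
$G{\left(S \right)} = -4$ ($G{\left(S \right)} = \left(-2 - 4\right) - -2 = \left(-2 - 4\right) + 2 = -6 + 2 = -4$)
$14 \left(16 + G{\left(-1 \right)}\right) = 14 \left(16 - 4\right) = 14 \cdot 12 = 168$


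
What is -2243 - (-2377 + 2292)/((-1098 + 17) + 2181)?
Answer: -493443/220 ≈ -2242.9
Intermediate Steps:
-2243 - (-2377 + 2292)/((-1098 + 17) + 2181) = -2243 - (-85)/(-1081 + 2181) = -2243 - (-85)/1100 = -2243 - 1*(-17/220) = -2243 + 17/220 = -493443/220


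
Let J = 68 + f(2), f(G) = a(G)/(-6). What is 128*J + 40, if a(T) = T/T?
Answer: 26168/3 ≈ 8722.7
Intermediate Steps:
a(T) = 1
f(G) = -⅙ (f(G) = 1/(-6) = 1*(-⅙) = -⅙)
J = 407/6 (J = 68 - ⅙ = 407/6 ≈ 67.833)
128*J + 40 = 128*(407/6) + 40 = 26048/3 + 40 = 26168/3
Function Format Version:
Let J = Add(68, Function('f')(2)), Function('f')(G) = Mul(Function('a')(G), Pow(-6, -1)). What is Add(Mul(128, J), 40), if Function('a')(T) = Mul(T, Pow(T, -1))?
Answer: Rational(26168, 3) ≈ 8722.7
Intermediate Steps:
Function('a')(T) = 1
Function('f')(G) = Rational(-1, 6) (Function('f')(G) = Mul(1, Pow(-6, -1)) = Mul(1, Rational(-1, 6)) = Rational(-1, 6))
J = Rational(407, 6) (J = Add(68, Rational(-1, 6)) = Rational(407, 6) ≈ 67.833)
Add(Mul(128, J), 40) = Add(Mul(128, Rational(407, 6)), 40) = Add(Rational(26048, 3), 40) = Rational(26168, 3)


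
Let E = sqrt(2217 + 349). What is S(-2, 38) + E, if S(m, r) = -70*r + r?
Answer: -2622 + sqrt(2566) ≈ -2571.3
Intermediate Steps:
S(m, r) = -69*r
E = sqrt(2566) ≈ 50.656
S(-2, 38) + E = -69*38 + sqrt(2566) = -2622 + sqrt(2566)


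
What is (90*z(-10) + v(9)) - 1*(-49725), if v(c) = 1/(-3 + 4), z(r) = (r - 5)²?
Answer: 69976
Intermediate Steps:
z(r) = (-5 + r)²
v(c) = 1 (v(c) = 1/1 = 1)
(90*z(-10) + v(9)) - 1*(-49725) = (90*(-5 - 10)² + 1) - 1*(-49725) = (90*(-15)² + 1) + 49725 = (90*225 + 1) + 49725 = (20250 + 1) + 49725 = 20251 + 49725 = 69976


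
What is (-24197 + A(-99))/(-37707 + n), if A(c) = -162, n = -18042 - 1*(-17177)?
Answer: 24359/38572 ≈ 0.63152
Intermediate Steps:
n = -865 (n = -18042 + 17177 = -865)
(-24197 + A(-99))/(-37707 + n) = (-24197 - 162)/(-37707 - 865) = -24359/(-38572) = -24359*(-1/38572) = 24359/38572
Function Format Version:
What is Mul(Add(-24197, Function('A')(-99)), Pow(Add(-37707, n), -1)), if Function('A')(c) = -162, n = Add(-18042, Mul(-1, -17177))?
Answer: Rational(24359, 38572) ≈ 0.63152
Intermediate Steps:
n = -865 (n = Add(-18042, 17177) = -865)
Mul(Add(-24197, Function('A')(-99)), Pow(Add(-37707, n), -1)) = Mul(Add(-24197, -162), Pow(Add(-37707, -865), -1)) = Mul(-24359, Pow(-38572, -1)) = Mul(-24359, Rational(-1, 38572)) = Rational(24359, 38572)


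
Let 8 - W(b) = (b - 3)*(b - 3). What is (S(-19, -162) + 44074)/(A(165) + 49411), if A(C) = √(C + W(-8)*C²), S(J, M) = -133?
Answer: 2171168751/2444523181 - 87882*I*√769065/2444523181 ≈ 0.88818 - 0.031527*I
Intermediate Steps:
W(b) = 8 - (-3 + b)² (W(b) = 8 - (b - 3)*(b - 3) = 8 - (-3 + b)*(-3 + b) = 8 - (-3 + b)²)
A(C) = √(C - 113*C²) (A(C) = √(C + (8 - (-3 - 8)²)*C²) = √(C + (8 - 1*(-11)²)*C²) = √(C + (8 - 1*121)*C²) = √(C + (8 - 121)*C²) = √(C - 113*C²))
(S(-19, -162) + 44074)/(A(165) + 49411) = (-133 + 44074)/(√(165*(1 - 113*165)) + 49411) = 43941/(√(165*(1 - 18645)) + 49411) = 43941/(√(165*(-18644)) + 49411) = 43941/(√(-3076260) + 49411) = 43941/(2*I*√769065 + 49411) = 43941/(49411 + 2*I*√769065)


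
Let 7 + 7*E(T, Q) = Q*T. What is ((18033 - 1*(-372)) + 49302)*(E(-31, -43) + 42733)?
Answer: 20343042099/7 ≈ 2.9061e+9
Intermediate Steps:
E(T, Q) = -1 + Q*T/7 (E(T, Q) = -1 + (Q*T)/7 = -1 + Q*T/7)
((18033 - 1*(-372)) + 49302)*(E(-31, -43) + 42733) = ((18033 - 1*(-372)) + 49302)*((-1 + (⅐)*(-43)*(-31)) + 42733) = ((18033 + 372) + 49302)*((-1 + 1333/7) + 42733) = (18405 + 49302)*(1326/7 + 42733) = 67707*(300457/7) = 20343042099/7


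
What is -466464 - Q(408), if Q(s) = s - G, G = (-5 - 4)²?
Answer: -466791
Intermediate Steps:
G = 81 (G = (-9)² = 81)
Q(s) = -81 + s (Q(s) = s - 1*81 = s - 81 = -81 + s)
-466464 - Q(408) = -466464 - (-81 + 408) = -466464 - 1*327 = -466464 - 327 = -466791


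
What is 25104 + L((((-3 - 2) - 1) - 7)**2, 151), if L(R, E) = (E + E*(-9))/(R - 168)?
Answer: 23896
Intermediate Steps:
L(R, E) = -8*E/(-168 + R) (L(R, E) = (E - 9*E)/(-168 + R) = (-8*E)/(-168 + R) = -8*E/(-168 + R))
25104 + L((((-3 - 2) - 1) - 7)**2, 151) = 25104 - 8*151/(-168 + (((-3 - 2) - 1) - 7)**2) = 25104 - 8*151/(-168 + ((-5 - 1) - 7)**2) = 25104 - 8*151/(-168 + (-6 - 7)**2) = 25104 - 8*151/(-168 + (-13)**2) = 25104 - 8*151/(-168 + 169) = 25104 - 8*151/1 = 25104 - 8*151*1 = 25104 - 1208 = 23896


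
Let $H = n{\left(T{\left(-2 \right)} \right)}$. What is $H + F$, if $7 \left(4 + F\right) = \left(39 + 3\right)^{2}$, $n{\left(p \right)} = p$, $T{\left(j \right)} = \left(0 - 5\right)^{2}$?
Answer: $273$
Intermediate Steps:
$T{\left(j \right)} = 25$ ($T{\left(j \right)} = \left(-5\right)^{2} = 25$)
$H = 25$
$F = 248$ ($F = -4 + \frac{\left(39 + 3\right)^{2}}{7} = -4 + \frac{42^{2}}{7} = -4 + \frac{1}{7} \cdot 1764 = -4 + 252 = 248$)
$H + F = 25 + 248 = 273$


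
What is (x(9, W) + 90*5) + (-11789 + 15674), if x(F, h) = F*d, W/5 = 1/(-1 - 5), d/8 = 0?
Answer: 4335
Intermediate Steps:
d = 0 (d = 8*0 = 0)
W = -5/6 (W = 5/(-1 - 5) = 5/(-6) = 5*(-1/6) = -5/6 ≈ -0.83333)
x(F, h) = 0 (x(F, h) = F*0 = 0)
(x(9, W) + 90*5) + (-11789 + 15674) = (0 + 90*5) + (-11789 + 15674) = (0 + 450) + 3885 = 450 + 3885 = 4335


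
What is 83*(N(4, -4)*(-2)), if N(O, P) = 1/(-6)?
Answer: 83/3 ≈ 27.667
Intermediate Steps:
N(O, P) = -⅙
83*(N(4, -4)*(-2)) = 83*(-⅙*(-2)) = 83*(⅓) = 83/3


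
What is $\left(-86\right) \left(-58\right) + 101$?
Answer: $5089$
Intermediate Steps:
$\left(-86\right) \left(-58\right) + 101 = 4988 + 101 = 5089$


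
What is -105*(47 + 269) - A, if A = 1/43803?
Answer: -1453383541/43803 ≈ -33180.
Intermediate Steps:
A = 1/43803 ≈ 2.2829e-5
-105*(47 + 269) - A = -105*(47 + 269) - 1*1/43803 = -105*316 - 1/43803 = -33180 - 1/43803 = -1453383541/43803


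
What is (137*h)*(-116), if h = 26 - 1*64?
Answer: 603896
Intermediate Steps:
h = -38 (h = 26 - 64 = -38)
(137*h)*(-116) = (137*(-38))*(-116) = -5206*(-116) = 603896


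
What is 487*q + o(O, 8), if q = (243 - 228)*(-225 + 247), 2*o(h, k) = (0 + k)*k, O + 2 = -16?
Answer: 160742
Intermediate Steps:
O = -18 (O = -2 - 16 = -18)
o(h, k) = k²/2 (o(h, k) = ((0 + k)*k)/2 = (k*k)/2 = k²/2)
q = 330 (q = 15*22 = 330)
487*q + o(O, 8) = 487*330 + (½)*8² = 160710 + (½)*64 = 160710 + 32 = 160742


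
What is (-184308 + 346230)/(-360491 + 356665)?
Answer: -80961/1913 ≈ -42.321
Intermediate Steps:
(-184308 + 346230)/(-360491 + 356665) = 161922/(-3826) = 161922*(-1/3826) = -80961/1913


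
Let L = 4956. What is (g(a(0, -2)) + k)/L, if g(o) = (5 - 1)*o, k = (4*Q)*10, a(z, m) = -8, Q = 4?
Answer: 32/1239 ≈ 0.025827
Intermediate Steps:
k = 160 (k = (4*4)*10 = 16*10 = 160)
g(o) = 4*o
(g(a(0, -2)) + k)/L = (4*(-8) + 160)/4956 = (-32 + 160)*(1/4956) = 128*(1/4956) = 32/1239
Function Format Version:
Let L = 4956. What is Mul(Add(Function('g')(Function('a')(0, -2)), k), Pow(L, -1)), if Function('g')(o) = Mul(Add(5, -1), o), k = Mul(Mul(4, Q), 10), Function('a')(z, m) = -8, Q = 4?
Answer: Rational(32, 1239) ≈ 0.025827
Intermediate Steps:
k = 160 (k = Mul(Mul(4, 4), 10) = Mul(16, 10) = 160)
Function('g')(o) = Mul(4, o)
Mul(Add(Function('g')(Function('a')(0, -2)), k), Pow(L, -1)) = Mul(Add(Mul(4, -8), 160), Pow(4956, -1)) = Mul(Add(-32, 160), Rational(1, 4956)) = Mul(128, Rational(1, 4956)) = Rational(32, 1239)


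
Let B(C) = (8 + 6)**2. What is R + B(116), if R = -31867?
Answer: -31671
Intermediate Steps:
B(C) = 196 (B(C) = 14**2 = 196)
R + B(116) = -31867 + 196 = -31671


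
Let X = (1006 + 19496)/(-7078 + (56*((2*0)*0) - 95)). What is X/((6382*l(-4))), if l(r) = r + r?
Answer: 1139/20345816 ≈ 5.5982e-5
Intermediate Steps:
l(r) = 2*r
X = -2278/797 (X = 20502/(-7078 + (56*(0*0) - 95)) = 20502/(-7078 + (56*0 - 95)) = 20502/(-7078 + (0 - 95)) = 20502/(-7078 - 95) = 20502/(-7173) = 20502*(-1/7173) = -2278/797 ≈ -2.8582)
X/((6382*l(-4))) = -2278/(797*(6382*(2*(-4)))) = -2278/(797*(6382*(-8))) = -2278/797/(-51056) = -2278/797*(-1/51056) = 1139/20345816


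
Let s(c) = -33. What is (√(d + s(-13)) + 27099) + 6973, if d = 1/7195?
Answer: 34072 + I*√1708337630/7195 ≈ 34072.0 + 5.7446*I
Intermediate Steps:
d = 1/7195 ≈ 0.00013899
(√(d + s(-13)) + 27099) + 6973 = (√(1/7195 - 33) + 27099) + 6973 = (√(-237434/7195) + 27099) + 6973 = (I*√1708337630/7195 + 27099) + 6973 = (27099 + I*√1708337630/7195) + 6973 = 34072 + I*√1708337630/7195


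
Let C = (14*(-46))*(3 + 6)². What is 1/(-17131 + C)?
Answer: -1/69295 ≈ -1.4431e-5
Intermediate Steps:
C = -52164 (C = -644*9² = -644*81 = -52164)
1/(-17131 + C) = 1/(-17131 - 52164) = 1/(-69295) = -1/69295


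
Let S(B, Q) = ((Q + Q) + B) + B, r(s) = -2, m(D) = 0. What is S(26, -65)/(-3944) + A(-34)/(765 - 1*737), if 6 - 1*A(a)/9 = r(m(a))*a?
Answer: -274821/13804 ≈ -19.909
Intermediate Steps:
S(B, Q) = 2*B + 2*Q (S(B, Q) = (2*Q + B) + B = (B + 2*Q) + B = 2*B + 2*Q)
A(a) = 54 + 18*a (A(a) = 54 - (-18)*a = 54 + 18*a)
S(26, -65)/(-3944) + A(-34)/(765 - 1*737) = (2*26 + 2*(-65))/(-3944) + (54 + 18*(-34))/(765 - 1*737) = (52 - 130)*(-1/3944) + (54 - 612)/(765 - 737) = -78*(-1/3944) - 558/28 = 39/1972 - 558*1/28 = 39/1972 - 279/14 = -274821/13804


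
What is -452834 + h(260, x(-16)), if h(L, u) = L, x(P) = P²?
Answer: -452574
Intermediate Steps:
-452834 + h(260, x(-16)) = -452834 + 260 = -452574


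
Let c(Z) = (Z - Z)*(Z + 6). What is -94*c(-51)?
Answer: 0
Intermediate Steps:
c(Z) = 0 (c(Z) = 0*(6 + Z) = 0)
-94*c(-51) = -94*0 = 0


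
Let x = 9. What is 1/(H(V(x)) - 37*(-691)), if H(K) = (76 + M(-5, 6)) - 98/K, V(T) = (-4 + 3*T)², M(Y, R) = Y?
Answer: 529/13562404 ≈ 3.9005e-5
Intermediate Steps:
H(K) = 71 - 98/K (H(K) = (76 - 5) - 98/K = 71 - 98/K)
1/(H(V(x)) - 37*(-691)) = 1/((71 - 98/(-4 + 3*9)²) - 37*(-691)) = 1/((71 - 98/(-4 + 27)²) + 25567) = 1/((71 - 98/(23²)) + 25567) = 1/((71 - 98/529) + 25567) = 1/(37461/529 + 25567) = 1/(13562404/529) = 529/13562404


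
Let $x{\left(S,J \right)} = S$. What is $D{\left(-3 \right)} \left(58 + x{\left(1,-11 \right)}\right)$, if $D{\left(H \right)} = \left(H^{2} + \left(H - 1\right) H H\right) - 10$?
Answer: $-2183$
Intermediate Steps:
$D{\left(H \right)} = -10 + H^{2} + H^{2} \left(-1 + H\right)$ ($D{\left(H \right)} = \left(H^{2} + \left(-1 + H\right) H H\right) - 10 = \left(H^{2} + H \left(-1 + H\right) H\right) - 10 = \left(H^{2} + H^{2} \left(-1 + H\right)\right) - 10 = -10 + H^{2} + H^{2} \left(-1 + H\right)$)
$D{\left(-3 \right)} \left(58 + x{\left(1,-11 \right)}\right) = \left(-10 + \left(-3\right)^{3}\right) \left(58 + 1\right) = \left(-10 - 27\right) 59 = \left(-37\right) 59 = -2183$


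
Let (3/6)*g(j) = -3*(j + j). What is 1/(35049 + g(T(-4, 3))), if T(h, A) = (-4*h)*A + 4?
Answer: 1/34425 ≈ 2.9049e-5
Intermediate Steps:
T(h, A) = 4 - 4*A*h (T(h, A) = -4*A*h + 4 = 4 - 4*A*h)
g(j) = -12*j (g(j) = 2*(-3*(j + j)) = 2*(-6*j) = -12*j)
1/(35049 + g(T(-4, 3))) = 1/(35049 - 12*(4 - 4*3*(-4))) = 1/(35049 - 12*(4 + 48)) = 1/(35049 - 12*52) = 1/(35049 - 624) = 1/34425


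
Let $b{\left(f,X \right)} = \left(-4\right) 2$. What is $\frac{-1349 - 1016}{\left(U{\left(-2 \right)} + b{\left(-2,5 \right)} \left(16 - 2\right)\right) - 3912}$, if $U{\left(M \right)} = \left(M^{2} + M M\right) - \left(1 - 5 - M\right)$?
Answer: $\frac{2365}{4014} \approx 0.58919$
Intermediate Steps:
$b{\left(f,X \right)} = -8$
$U{\left(M \right)} = 4 + M + 2 M^{2}$ ($U{\left(M \right)} = \left(M^{2} + M^{2}\right) + \left(M - \left(1 - 5\right)\right) = 2 M^{2} + \left(M - -4\right) = 2 M^{2} + \left(M + 4\right) = 2 M^{2} + \left(4 + M\right) = 4 + M + 2 M^{2}$)
$\frac{-1349 - 1016}{\left(U{\left(-2 \right)} + b{\left(-2,5 \right)} \left(16 - 2\right)\right) - 3912} = \frac{-1349 - 1016}{\left(\left(4 - 2 + 2 \left(-2\right)^{2}\right) - 8 \left(16 - 2\right)\right) - 3912} = - \frac{2365}{\left(\left(4 - 2 + 2 \cdot 4\right) - 112\right) - 3912} = - \frac{2365}{\left(\left(4 - 2 + 8\right) - 112\right) - 3912} = - \frac{2365}{\left(10 - 112\right) - 3912} = - \frac{2365}{-102 - 3912} = - \frac{2365}{-4014} = \left(-2365\right) \left(- \frac{1}{4014}\right) = \frac{2365}{4014}$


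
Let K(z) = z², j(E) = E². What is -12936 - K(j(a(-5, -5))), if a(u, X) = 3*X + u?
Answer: -172936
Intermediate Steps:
a(u, X) = u + 3*X
-12936 - K(j(a(-5, -5))) = -12936 - ((-5 + 3*(-5))²)² = -12936 - ((-5 - 15)²)² = -12936 - ((-20)²)² = -12936 - 1*400² = -12936 - 1*160000 = -12936 - 160000 = -172936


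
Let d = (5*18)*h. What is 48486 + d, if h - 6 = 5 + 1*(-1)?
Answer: 49386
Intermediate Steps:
h = 10 (h = 6 + (5 + 1*(-1)) = 6 + (5 - 1) = 6 + 4 = 10)
d = 900 (d = (5*18)*10 = 90*10 = 900)
48486 + d = 48486 + 900 = 49386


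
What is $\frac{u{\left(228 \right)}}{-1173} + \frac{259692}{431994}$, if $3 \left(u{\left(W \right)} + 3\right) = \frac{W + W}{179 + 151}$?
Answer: $\frac{8407182271}{13935046455} \approx 0.60331$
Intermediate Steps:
$u{\left(W \right)} = -3 + \frac{W}{495}$ ($u{\left(W \right)} = -3 + \frac{\left(W + W\right) \frac{1}{179 + 151}}{3} = -3 + \frac{2 W \frac{1}{330}}{3} = -3 + \frac{\frac{1}{165} W}{3} = -3 + \frac{W}{495}$)
$\frac{u{\left(228 \right)}}{-1173} + \frac{259692}{431994} = \frac{-3 + \frac{1}{495} \cdot 228}{-1173} + \frac{259692}{431994} = \left(-3 + \frac{76}{165}\right) \left(- \frac{1}{1173}\right) + 259692 \cdot \frac{1}{431994} = \left(- \frac{419}{165}\right) \left(- \frac{1}{1173}\right) + \frac{43282}{71999} = \frac{419}{193545} + \frac{43282}{71999} = \frac{8407182271}{13935046455}$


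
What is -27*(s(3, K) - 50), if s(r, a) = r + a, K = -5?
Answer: 1404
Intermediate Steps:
s(r, a) = a + r
-27*(s(3, K) - 50) = -27*((-5 + 3) - 50) = -27*(-2 - 50) = -27*(-52) = 1404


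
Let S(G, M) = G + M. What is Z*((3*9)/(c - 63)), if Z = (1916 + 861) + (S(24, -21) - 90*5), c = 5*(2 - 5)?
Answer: -10485/13 ≈ -806.54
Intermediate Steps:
c = -15 (c = 5*(-3) = -15)
Z = 2330 (Z = (1916 + 861) + ((24 - 21) - 90*5) = 2777 + (3 - 1*450) = 2777 + (3 - 450) = 2777 - 447 = 2330)
Z*((3*9)/(c - 63)) = 2330*((3*9)/(-15 - 63)) = 2330*(27/(-78)) = 2330*(27*(-1/78)) = 2330*(-9/26) = -10485/13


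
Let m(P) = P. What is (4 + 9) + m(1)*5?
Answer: 18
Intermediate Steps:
(4 + 9) + m(1)*5 = (4 + 9) + 1*5 = 13 + 5 = 18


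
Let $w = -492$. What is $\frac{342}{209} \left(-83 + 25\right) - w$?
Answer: $\frac{4368}{11} \approx 397.09$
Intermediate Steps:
$\frac{342}{209} \left(-83 + 25\right) - w = \frac{342}{209} \left(-83 + 25\right) - -492 = 342 \cdot \frac{1}{209} \left(-58\right) + 492 = \frac{18}{11} \left(-58\right) + 492 = - \frac{1044}{11} + 492 = \frac{4368}{11}$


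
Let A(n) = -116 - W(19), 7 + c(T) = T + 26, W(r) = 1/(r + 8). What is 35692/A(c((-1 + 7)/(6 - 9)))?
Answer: -963684/3133 ≈ -307.59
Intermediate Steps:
W(r) = 1/(8 + r)
c(T) = 19 + T (c(T) = -7 + (T + 26) = -7 + (26 + T) = 19 + T)
A(n) = -3133/27 (A(n) = -116 - 1/(8 + 19) = -116 - 1/27 = -3133/27)
35692/A(c((-1 + 7)/(6 - 9))) = 35692/(-3133/27) = 35692*(-27/3133) = -963684/3133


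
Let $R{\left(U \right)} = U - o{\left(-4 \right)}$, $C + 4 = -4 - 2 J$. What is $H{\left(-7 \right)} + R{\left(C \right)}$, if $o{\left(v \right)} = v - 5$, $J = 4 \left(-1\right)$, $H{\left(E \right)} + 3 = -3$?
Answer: $3$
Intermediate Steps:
$H{\left(E \right)} = -6$ ($H{\left(E \right)} = -3 - 3 = -6$)
$J = -4$
$o{\left(v \right)} = -5 + v$
$C = 0$ ($C = -4 - -4 = -4 + \left(-4 + 8\right) = -4 + 4 = 0$)
$R{\left(U \right)} = 9 + U$ ($R{\left(U \right)} = U - \left(-5 - 4\right) = U - -9 = U + 9 = 9 + U$)
$H{\left(-7 \right)} + R{\left(C \right)} = -6 + \left(9 + 0\right) = -6 + 9 = 3$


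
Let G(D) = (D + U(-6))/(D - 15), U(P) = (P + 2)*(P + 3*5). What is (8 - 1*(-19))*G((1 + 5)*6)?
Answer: 0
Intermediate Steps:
U(P) = (2 + P)*(15 + P) (U(P) = (2 + P)*(P + 15) = (2 + P)*(15 + P))
G(D) = (-36 + D)/(-15 + D) (G(D) = (D + (30 + (-6)**2 + 17*(-6)))/(D - 15) = (D + (30 + 36 - 102))/(-15 + D) = (D - 36)/(-15 + D) = (-36 + D)/(-15 + D))
(8 - 1*(-19))*G((1 + 5)*6) = (8 - 1*(-19))*((-36 + (1 + 5)*6)/(-15 + (1 + 5)*6)) = (8 + 19)*((-36 + 6*6)/(-15 + 6*6)) = 27*((-36 + 36)/(-15 + 36)) = 27*(0/21) = 27*((1/21)*0) = 27*0 = 0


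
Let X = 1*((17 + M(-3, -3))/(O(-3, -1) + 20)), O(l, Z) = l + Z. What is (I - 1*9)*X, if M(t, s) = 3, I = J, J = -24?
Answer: -165/4 ≈ -41.250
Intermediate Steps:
I = -24
O(l, Z) = Z + l
X = 5/4 (X = 1*((17 + 3)/((-1 - 3) + 20)) = 1*(20/(-4 + 20)) = 1*(20/16) = 1*(20*(1/16)) = 1*(5/4) = 5/4 ≈ 1.2500)
(I - 1*9)*X = (-24 - 1*9)*(5/4) = (-24 - 9)*(5/4) = -33*5/4 = -165/4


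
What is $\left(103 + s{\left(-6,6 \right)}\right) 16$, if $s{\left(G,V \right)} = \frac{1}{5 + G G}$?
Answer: $\frac{67584}{41} \approx 1648.4$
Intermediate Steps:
$s{\left(G,V \right)} = \frac{1}{5 + G^{2}}$
$\left(103 + s{\left(-6,6 \right)}\right) 16 = \left(103 + \frac{1}{5 + \left(-6\right)^{2}}\right) 16 = \left(103 + \frac{1}{5 + 36}\right) 16 = \left(103 + \frac{1}{41}\right) 16 = \frac{4224}{41} \cdot 16 = \frac{67584}{41}$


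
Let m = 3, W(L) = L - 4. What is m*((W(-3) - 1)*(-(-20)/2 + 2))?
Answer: -288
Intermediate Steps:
W(L) = -4 + L
m*((W(-3) - 1)*(-(-20)/2 + 2)) = 3*(((-4 - 3) - 1)*(-(-20)/2 + 2)) = 3*((-7 - 1)*(-(-20)/2 + 2)) = 3*(-8*(-4*(-5/2) + 2)) = 3*(-8*(10 + 2)) = 3*(-8*12) = 3*(-96) = -288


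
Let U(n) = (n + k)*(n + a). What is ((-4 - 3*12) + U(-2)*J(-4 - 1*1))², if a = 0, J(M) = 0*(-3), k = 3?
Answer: 1600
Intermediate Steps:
J(M) = 0
U(n) = n*(3 + n) (U(n) = (n + 3)*(n + 0) = (3 + n)*n = n*(3 + n))
((-4 - 3*12) + U(-2)*J(-4 - 1*1))² = ((-4 - 3*12) - 2*(3 - 2)*0)² = ((-4 - 36) - 2*1*0)² = (-40 - 2*0)² = (-40 + 0)² = (-40)² = 1600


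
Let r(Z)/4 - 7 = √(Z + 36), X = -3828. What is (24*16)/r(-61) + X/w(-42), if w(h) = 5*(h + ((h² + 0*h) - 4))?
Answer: 1372302/158915 - 240*I/37 ≈ 8.6355 - 6.4865*I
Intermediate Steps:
w(h) = -20 + 5*h + 5*h² (w(h) = 5*(h + ((h² + 0) - 4)) = 5*(h + (h² - 4)) = 5*(h + (-4 + h²)) = 5*(-4 + h + h²) = -20 + 5*h + 5*h²)
r(Z) = 28 + 4*√(36 + Z) (r(Z) = 28 + 4*√(Z + 36) = 28 + 4*√(36 + Z))
(24*16)/r(-61) + X/w(-42) = (24*16)/(28 + 4*√(36 - 61)) - 3828/(-20 + 5*(-42) + 5*(-42)²) = 384/(28 + 4*√(-25)) - 3828/(-20 - 210 + 5*1764) = 384/(28 + 4*(5*I)) - 3828/(-20 - 210 + 8820) = 384/(28 + 20*I) - 3828/8590 = 384*((28 - 20*I)/1184) - 3828*1/8590 = 12*(28 - 20*I)/37 - 1914/4295 = -1914/4295 + 12*(28 - 20*I)/37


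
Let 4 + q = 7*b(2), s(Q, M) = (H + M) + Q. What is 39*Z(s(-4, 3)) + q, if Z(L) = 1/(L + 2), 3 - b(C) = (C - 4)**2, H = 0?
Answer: 28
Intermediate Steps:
s(Q, M) = M + Q (s(Q, M) = (0 + M) + Q = M + Q)
b(C) = 3 - (-4 + C)**2 (b(C) = 3 - (C - 4)**2 = 3 - (-4 + C)**2)
Z(L) = 1/(2 + L)
q = -11 (q = -4 + 7*(3 - (-4 + 2)**2) = -4 + 7*(3 - 1*(-2)**2) = -4 + 7*(3 - 1*4) = -4 + 7*(3 - 4) = -4 + 7*(-1) = -4 - 7 = -11)
39*Z(s(-4, 3)) + q = 39/(2 + (3 - 4)) - 11 = 39/(2 - 1) - 11 = 39/1 - 11 = 39*1 - 11 = 39 - 11 = 28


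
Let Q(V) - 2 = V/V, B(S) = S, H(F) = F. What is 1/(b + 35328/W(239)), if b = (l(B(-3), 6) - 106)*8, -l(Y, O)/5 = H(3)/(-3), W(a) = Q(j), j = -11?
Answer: 1/10968 ≈ 9.1174e-5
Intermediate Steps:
Q(V) = 3 (Q(V) = 2 + V/V = 2 + 1 = 3)
W(a) = 3
l(Y, O) = 5 (l(Y, O) = -15/(-3) = -15*(-1)/3 = -5*(-1) = 5)
b = -808 (b = (5 - 106)*8 = -101*8 = -808)
1/(b + 35328/W(239)) = 1/(-808 + 35328/3) = 1/(-808 + 35328*(⅓)) = 1/(-808 + 11776) = 1/10968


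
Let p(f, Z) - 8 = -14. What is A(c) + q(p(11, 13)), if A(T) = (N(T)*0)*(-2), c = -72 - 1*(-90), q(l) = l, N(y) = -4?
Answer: -6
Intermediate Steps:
p(f, Z) = -6 (p(f, Z) = 8 - 14 = -6)
c = 18 (c = -72 + 90 = 18)
A(T) = 0 (A(T) = -4*0*(-2) = 0*(-2) = 0)
A(c) + q(p(11, 13)) = 0 - 6 = -6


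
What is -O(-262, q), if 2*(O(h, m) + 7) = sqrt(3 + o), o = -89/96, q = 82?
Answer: 7 - sqrt(1194)/48 ≈ 6.2801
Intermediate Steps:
o = -89/96 (o = -89*1/96 = -89/96 ≈ -0.92708)
O(h, m) = -7 + sqrt(1194)/48 (O(h, m) = -7 + sqrt(3 - 89/96)/2 = -7 + sqrt(199/96)/2 = -7 + (sqrt(1194)/24)/2 = -7 + sqrt(1194)/48)
-O(-262, q) = -(-7 + sqrt(1194)/48) = 7 - sqrt(1194)/48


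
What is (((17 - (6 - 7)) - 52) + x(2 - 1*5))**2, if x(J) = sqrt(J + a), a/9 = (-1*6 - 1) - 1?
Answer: 1081 - 340*I*sqrt(3) ≈ 1081.0 - 588.9*I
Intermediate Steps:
a = -72 (a = 9*((-1*6 - 1) - 1) = 9*((-6 - 1) - 1) = 9*(-7 - 1) = 9*(-8) = -72)
x(J) = sqrt(-72 + J) (x(J) = sqrt(J - 72) = sqrt(-72 + J))
(((17 - (6 - 7)) - 52) + x(2 - 1*5))**2 = (((17 - (6 - 7)) - 52) + sqrt(-72 + (2 - 1*5)))**2 = (((17 - 1*(-1)) - 52) + sqrt(-72 + (2 - 5)))**2 = (((17 + 1) - 52) + sqrt(-72 - 3))**2 = ((18 - 52) + sqrt(-75))**2 = (-34 + 5*I*sqrt(3))**2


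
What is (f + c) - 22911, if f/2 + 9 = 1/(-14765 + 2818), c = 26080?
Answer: 37644995/11947 ≈ 3151.0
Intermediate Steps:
f = -215048/11947 (f = -18 + 2/(-14765 + 2818) = -18 + 2/(-11947) = -18 + 2*(-1/11947) = -18 - 2/11947 = -215048/11947 ≈ -18.000)
(f + c) - 22911 = (-215048/11947 + 26080) - 22911 = 311362712/11947 - 22911 = 37644995/11947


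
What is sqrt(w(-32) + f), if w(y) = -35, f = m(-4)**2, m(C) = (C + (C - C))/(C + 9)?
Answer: I*sqrt(859)/5 ≈ 5.8617*I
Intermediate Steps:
m(C) = C/(9 + C) (m(C) = (C + 0)/(9 + C) = C/(9 + C))
f = 16/25 (f = (-4/(9 - 4))**2 = (-4/5)**2 = 16/25 ≈ 0.64000)
sqrt(w(-32) + f) = sqrt(-35 + 16/25) = sqrt(-859/25) = I*sqrt(859)/5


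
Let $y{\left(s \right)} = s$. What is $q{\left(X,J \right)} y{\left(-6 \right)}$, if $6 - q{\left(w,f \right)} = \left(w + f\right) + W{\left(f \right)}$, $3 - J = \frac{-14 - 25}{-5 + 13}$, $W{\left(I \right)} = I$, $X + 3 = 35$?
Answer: $\frac{501}{2} \approx 250.5$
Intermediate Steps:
$X = 32$ ($X = -3 + 35 = 32$)
$J = \frac{63}{8}$ ($J = 3 - \frac{-14 - 25}{-5 + 13} = 3 - - \frac{39}{8} = 3 + \frac{39}{8} = \frac{63}{8} \approx 7.875$)
$q{\left(w,f \right)} = 6 - w - 2 f$ ($q{\left(w,f \right)} = 6 - \left(\left(w + f\right) + f\right) = 6 - \left(\left(f + w\right) + f\right) = 6 - \left(w + 2 f\right) = 6 - w - 2 f$)
$q{\left(X,J \right)} y{\left(-6 \right)} = \left(6 - 32 - \frac{63}{4}\right) \left(-6\right) = \left(- \frac{167}{4}\right) \left(-6\right) = \frac{501}{2}$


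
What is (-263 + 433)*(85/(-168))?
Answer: -7225/84 ≈ -86.012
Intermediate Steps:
(-263 + 433)*(85/(-168)) = 170*(85*(-1/168)) = 170*(-85/168) = -7225/84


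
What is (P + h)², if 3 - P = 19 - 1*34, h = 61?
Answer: 6241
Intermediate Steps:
P = 18 (P = 3 - (19 - 1*34) = 3 - (19 - 34) = 3 - 1*(-15) = 3 + 15 = 18)
(P + h)² = (18 + 61)² = 79² = 6241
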